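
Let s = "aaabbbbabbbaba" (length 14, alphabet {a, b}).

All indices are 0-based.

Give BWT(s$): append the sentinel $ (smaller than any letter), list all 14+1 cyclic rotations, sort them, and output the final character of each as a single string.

rank  rotation         last
    0  $aaabbbbabbbaba  a
    1  a$aaabbbbabbbab  b
    2  aaabbbbabbbaba$  $
    3  aabbbbabbbaba$a  a
    4  aba$aaabbbbabbb  b
    5  abbbaba$aaabbbb  b
    6  abbbbabbbaba$aa  a
    7  ba$aaabbbbabbba  a
    8  baba$aaabbbbabb  b
    9  babbbaba$aaabbb  b
   10  bbaba$aaabbbbab  b
   11  bbabbbaba$aaabb  b
   12  bbbaba$aaabbbba  a
   13  bbbabbbaba$aaab  b
   14  bbbbabbbaba$aaa  a

ab$abbaabbbbaba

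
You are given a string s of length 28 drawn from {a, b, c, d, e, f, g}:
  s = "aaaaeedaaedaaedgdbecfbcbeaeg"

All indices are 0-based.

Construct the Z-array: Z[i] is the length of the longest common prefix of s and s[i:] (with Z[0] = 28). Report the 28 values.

Z[0]=28
i=1: i≥r, start 0; Z[1]=3 extend→box=[1,4)
i=2: min(r-i=2, Z[1]=3)=2; Z[2]=2
i=3: min(r-i=1, Z[2]=2)=1; Z[3]=1
i=4: i≥r, start 0; Z[4]=0
i=5: i≥r, start 0; Z[5]=0
i=6: i≥r, start 0; Z[6]=0
i=7: i≥r, start 0; Z[7]=2 extend→box=[7,9)
i=8: min(r-i=1, Z[1]=3)=1; Z[8]=1
i=9: i≥r, start 0; Z[9]=0
i=10: i≥r, start 0; Z[10]=0
i=11: i≥r, start 0; Z[11]=2 extend→box=[11,13)
i=12: min(r-i=1, Z[1]=3)=1; Z[12]=1
i=13: i≥r, start 0; Z[13]=0
i=14: i≥r, start 0; Z[14]=0
i=15: i≥r, start 0; Z[15]=0
i=16: i≥r, start 0; Z[16]=0
i=17: i≥r, start 0; Z[17]=0
i=18: i≥r, start 0; Z[18]=0
i=19: i≥r, start 0; Z[19]=0
i=20: i≥r, start 0; Z[20]=0
i=21: i≥r, start 0; Z[21]=0
i=22: i≥r, start 0; Z[22]=0
i=23: i≥r, start 0; Z[23]=0
i=24: i≥r, start 0; Z[24]=0
i=25: i≥r, start 0; Z[25]=1 extend→box=[25,26)
i=26: i≥r, start 0; Z[26]=0
i=27: i≥r, start 0; Z[27]=0

[28, 3, 2, 1, 0, 0, 0, 2, 1, 0, 0, 2, 1, 0, 0, 0, 0, 0, 0, 0, 0, 0, 0, 0, 0, 1, 0, 0]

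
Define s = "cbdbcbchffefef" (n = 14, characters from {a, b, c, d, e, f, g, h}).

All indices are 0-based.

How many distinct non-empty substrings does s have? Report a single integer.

rank→(start, suffix):
  0 → (3, 'bcbchffefef')
  1 → (5, 'bchffefef')
  2 → (1, 'bdbcbchffefef')
  3 → (4, 'cbchffefef')
  4 → (0, 'cbdbcbchffefef')
  5 → (6, 'chffefef')
  6 → (2, 'dbcbchffefef')
  7 → (12, 'ef')
  8 → (10, 'efef')
  9 → (13, 'f')
  10 → (11, 'fef')
  11 → (9, 'fefef')
  12 → (8, 'ffefef')
  13 → (7, 'hffefef')

SA = [3, 5, 1, 4, 0, 6, 2, 12, 10, 13, 11, 9, 8, 7]
[i] adj suffixes → lcp
  [1] 3/5 → 2 ('bc')
  [2] 5/1 → 1 ('b')
  [3] 1/4 → 0 ('')
  [4] 4/0 → 2 ('cb')
  [5] 0/6 → 1 ('c')
  [6] 6/2 → 0 ('')
  [7] 2/12 → 0 ('')
  [8] 12/10 → 2 ('ef')
  [9] 10/13 → 0 ('')
  [10] 13/11 → 1 ('f')
  [11] 11/9 → 3 ('fef')
  [12] 9/8 → 1 ('f')
  [13] 8/7 → 0 ('')

n(n+1)/2 = 14·15/2 = 105
Σ LCP = 0 + 2 + 1 + 0 + 2 + 1 + 0 + 0 + 2 + 0 + 1 + 3 + 1 + 0 = 13
distinct = 105 − 13 = 92

92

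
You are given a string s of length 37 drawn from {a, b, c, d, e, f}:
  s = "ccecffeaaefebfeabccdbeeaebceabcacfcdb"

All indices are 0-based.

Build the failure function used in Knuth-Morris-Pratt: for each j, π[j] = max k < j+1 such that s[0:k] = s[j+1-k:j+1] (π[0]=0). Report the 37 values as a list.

[0, 1, 0, 1, 0, 0, 0, 0, 0, 0, 0, 0, 0, 0, 0, 0, 0, 1, 2, 0, 0, 0, 0, 0, 0, 0, 1, 0, 0, 0, 1, 0, 1, 0, 1, 0, 0]

π[0] = 0
j=1 s[j]='c': π[1]=1 (border 'c')
j=2 s[j]='e': k: 1→0; π[2]=0 (border '')
j=3 s[j]='c': π[3]=1 (border 'c')
j=4 s[j]='f': k: 1→0; π[4]=0 (border '')
j=5 s[j]='f': π[5]=0 (border '')
j=6 s[j]='e': π[6]=0 (border '')
j=7 s[j]='a': π[7]=0 (border '')
j=8 s[j]='a': π[8]=0 (border '')
j=9 s[j]='e': π[9]=0 (border '')
j=10 s[j]='f': π[10]=0 (border '')
j=11 s[j]='e': π[11]=0 (border '')
j=12 s[j]='b': π[12]=0 (border '')
j=13 s[j]='f': π[13]=0 (border '')
j=14 s[j]='e': π[14]=0 (border '')
j=15 s[j]='a': π[15]=0 (border '')
j=16 s[j]='b': π[16]=0 (border '')
j=17 s[j]='c': π[17]=1 (border 'c')
j=18 s[j]='c': π[18]=2 (border 'cc')
j=19 s[j]='d': k: 2→1→0; π[19]=0 (border '')
j=20 s[j]='b': π[20]=0 (border '')
j=21 s[j]='e': π[21]=0 (border '')
j=22 s[j]='e': π[22]=0 (border '')
j=23 s[j]='a': π[23]=0 (border '')
j=24 s[j]='e': π[24]=0 (border '')
j=25 s[j]='b': π[25]=0 (border '')
j=26 s[j]='c': π[26]=1 (border 'c')
j=27 s[j]='e': k: 1→0; π[27]=0 (border '')
j=28 s[j]='a': π[28]=0 (border '')
j=29 s[j]='b': π[29]=0 (border '')
j=30 s[j]='c': π[30]=1 (border 'c')
j=31 s[j]='a': k: 1→0; π[31]=0 (border '')
j=32 s[j]='c': π[32]=1 (border 'c')
j=33 s[j]='f': k: 1→0; π[33]=0 (border '')
j=34 s[j]='c': π[34]=1 (border 'c')
j=35 s[j]='d': k: 1→0; π[35]=0 (border '')
j=36 s[j]='b': π[36]=0 (border '')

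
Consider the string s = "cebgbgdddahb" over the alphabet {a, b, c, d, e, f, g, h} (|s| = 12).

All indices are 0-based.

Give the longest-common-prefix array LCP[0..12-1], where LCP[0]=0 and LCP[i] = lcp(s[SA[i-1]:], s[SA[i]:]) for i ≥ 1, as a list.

rank | idx | suffix
   0 |   9 | ahb
   1 |  11 | b
   2 |   2 | bgbgdddahb
   3 |   4 | bgdddahb
   4 |   0 | cebgbgdddahb
   5 |   8 | dahb
   6 |   7 | ddahb
   7 |   6 | dddahb
   8 |   1 | ebgbgdddahb
   9 |   3 | gbgdddahb
  10 |   5 | gdddahb
  11 |  10 | hb

SA = [9, 11, 2, 4, 0, 8, 7, 6, 1, 3, 5, 10]
i: (SA[i-1],SA[i]) lcp shared
  1: (9,11) 0 ''
  2: (11,2) 1 'b'
  3: (2,4) 2 'bg'
  4: (4,0) 0 ''
  5: (0,8) 0 ''
  6: (8,7) 1 'd'
  7: (7,6) 2 'dd'
  8: (6,1) 0 ''
  9: (1,3) 0 ''
  10: (3,5) 1 'g'
  11: (5,10) 0 ''

[0, 0, 1, 2, 0, 0, 1, 2, 0, 0, 1, 0]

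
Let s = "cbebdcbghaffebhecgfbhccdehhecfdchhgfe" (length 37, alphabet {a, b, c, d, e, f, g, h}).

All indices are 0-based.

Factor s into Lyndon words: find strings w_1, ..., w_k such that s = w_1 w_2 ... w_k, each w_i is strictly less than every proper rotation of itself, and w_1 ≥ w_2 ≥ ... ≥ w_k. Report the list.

emit factor 1: 'c' (i=0, period=1)
emit factor 2: 'be' (i=1, period=2)
emit factor 3: 'bdcbgh' (i=3, period=6)
emit factor 4: 'affebhecgfbhccdehhecfdchhgfe' (i=9, period=28)

["c", "be", "bdcbgh", "affebhecgfbhccdehhecfdchhgfe"]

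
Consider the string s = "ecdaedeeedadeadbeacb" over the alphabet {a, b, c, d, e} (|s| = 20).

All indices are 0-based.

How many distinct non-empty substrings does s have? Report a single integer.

sorted suffixes:
  #0 SA[0]=17  'acb'
  #1 SA[1]=13  'adbeacb'
  #2 SA[2]=10  'adeadbeacb'
  #3 SA[3]=3  'aedeeedadeadbeacb'
  #4 SA[4]=19  'b'
  #5 SA[5]=15  'beacb'
  #6 SA[6]=18  'cb'
  #7 SA[7]=1  'cdaedeeedadeadbeacb'
  #8 SA[8]=9  'dadeadbeacb'
  #9 SA[9]=2  'daedeeedadeadbeacb'
  #10 SA[10]=14  'dbeacb'
  #11 SA[11]=11  'deadbeacb'
  #12 SA[12]=5  'deeedadeadbeacb'
  #13 SA[13]=16  'eacb'
  #14 SA[14]=12  'eadbeacb'
  #15 SA[15]=0  'ecdaedeeedadeadbeacb'
  #16 SA[16]=8  'edadeadbeacb'
  #17 SA[17]=4  'edeeedadeadbeacb'
  #18 SA[18]=7  'eedadeadbeacb'
  #19 SA[19]=6  'eeedadeadbeacb'

SA = [17, 13, 10, 3, 19, 15, 18, 1, 9, 2, 14, 11, 5, 16, 12, 0, 8, 4, 7, 6]
rank  pair      lcp
   1  s[17:],s[13:]  1  'a'
   2  s[13:],s[10:]  2  'ad'
   3  s[10:],s[3:]  1  'a'
   4  s[3:],s[19:]  0  ''
   5  s[19:],s[15:]  1  'b'
   6  s[15:],s[18:]  0  ''
   7  s[18:],s[1:]  1  'c'
   8  s[1:],s[9:]  0  ''
   9  s[9:],s[2:]  2  'da'
  10  s[2:],s[14:]  1  'd'
  11  s[14:],s[11:]  1  'd'
  12  s[11:],s[5:]  2  'de'
  13  s[5:],s[16:]  0  ''
  14  s[16:],s[12:]  2  'ea'
  15  s[12:],s[0:]  1  'e'
  16  s[0:],s[8:]  1  'e'
  17  s[8:],s[4:]  2  'ed'
  18  s[4:],s[7:]  1  'e'
  19  s[7:],s[6:]  2  'ee'

n(n+1)/2 = 20·21/2 = 210
Σ LCP = 0 + 1 + 2 + 1 + 0 + 1 + 0 + 1 + 0 + 2 + 1 + 1 + 2 + 0 + 2 + 1 + 1 + 2 + 1 + 2 = 21
distinct = 210 − 21 = 189

189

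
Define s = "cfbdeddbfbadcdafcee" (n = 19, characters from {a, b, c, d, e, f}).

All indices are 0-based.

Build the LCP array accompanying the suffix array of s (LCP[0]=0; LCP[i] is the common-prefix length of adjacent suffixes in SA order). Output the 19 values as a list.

[0, 1, 0, 1, 1, 0, 1, 1, 0, 1, 1, 1, 1, 0, 1, 1, 0, 2, 1]

rank→(start, suffix):
  0 → (10, 'adcdafcee')
  1 → (14, 'afcee')
  2 → (9, 'badcdafcee')
  3 → (2, 'bdeddbfbadcdafcee')
  4 → (7, 'bfbadcdafcee')
  5 → (12, 'cdafcee')
  6 → (16, 'cee')
  7 → (0, 'cfbdeddbfbadcdafcee')
  8 → (13, 'dafcee')
  9 → (6, 'dbfbadcdafcee')
  10 → (11, 'dcdafcee')
  11 → (5, 'ddbfbadcdafcee')
  12 → (3, 'deddbfbadcdafcee')
  13 → (18, 'e')
  14 → (4, 'eddbfbadcdafcee')
  15 → (17, 'ee')
  16 → (8, 'fbadcdafcee')
  17 → (1, 'fbdeddbfbadcdafcee')
  18 → (15, 'fcee')

SA = [10, 14, 9, 2, 7, 12, 16, 0, 13, 6, 11, 5, 3, 18, 4, 17, 8, 1, 15]
[i] adj suffixes → lcp
  [1] 10/14 → 1 ('a')
  [2] 14/9 → 0 ('')
  [3] 9/2 → 1 ('b')
  [4] 2/7 → 1 ('b')
  [5] 7/12 → 0 ('')
  [6] 12/16 → 1 ('c')
  [7] 16/0 → 1 ('c')
  [8] 0/13 → 0 ('')
  [9] 13/6 → 1 ('d')
  [10] 6/11 → 1 ('d')
  [11] 11/5 → 1 ('d')
  [12] 5/3 → 1 ('d')
  [13] 3/18 → 0 ('')
  [14] 18/4 → 1 ('e')
  [15] 4/17 → 1 ('e')
  [16] 17/8 → 0 ('')
  [17] 8/1 → 2 ('fb')
  [18] 1/15 → 1 ('f')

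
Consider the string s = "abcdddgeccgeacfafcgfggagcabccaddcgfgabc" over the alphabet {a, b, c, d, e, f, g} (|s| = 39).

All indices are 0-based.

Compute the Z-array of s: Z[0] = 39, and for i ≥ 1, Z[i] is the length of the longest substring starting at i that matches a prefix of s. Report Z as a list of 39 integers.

Z[0]=39
i=1: fresh scan; Z[1]=0
i=2: fresh scan; Z[2]=0
i=3: fresh scan; Z[3]=0
i=4: fresh scan; Z[4]=0
i=5: fresh scan; Z[5]=0
i=6: fresh scan; Z[6]=0
i=7: fresh scan; Z[7]=0
i=8: fresh scan; Z[8]=0
i=9: fresh scan; Z[9]=0
i=10: fresh scan; Z[10]=0
i=11: fresh scan; Z[11]=0
i=12: fresh scan; Z[12]=1 grow→box=[12,13)
i=13: fresh scan; Z[13]=0
i=14: fresh scan; Z[14]=0
i=15: fresh scan; Z[15]=1 grow→box=[15,16)
i=16: fresh scan; Z[16]=0
i=17: fresh scan; Z[17]=0
i=18: fresh scan; Z[18]=0
i=19: fresh scan; Z[19]=0
i=20: fresh scan; Z[20]=0
i=21: fresh scan; Z[21]=0
i=22: fresh scan; Z[22]=1 grow→box=[22,23)
i=23: fresh scan; Z[23]=0
i=24: fresh scan; Z[24]=0
i=25: fresh scan; Z[25]=3 grow→box=[25,28)
i=26: min(r-i=2, Z[1]=0)=0; Z[26]=0
i=27: min(r-i=1, Z[2]=0)=0; Z[27]=0
i=28: fresh scan; Z[28]=0
i=29: fresh scan; Z[29]=1 grow→box=[29,30)
i=30: fresh scan; Z[30]=0
i=31: fresh scan; Z[31]=0
i=32: fresh scan; Z[32]=0
i=33: fresh scan; Z[33]=0
i=34: fresh scan; Z[34]=0
i=35: fresh scan; Z[35]=0
i=36: fresh scan; Z[36]=3 grow→box=[36,39)
i=37: min(r-i=2, Z[1]=0)=0; Z[37]=0
i=38: min(r-i=1, Z[2]=0)=0; Z[38]=0

[39, 0, 0, 0, 0, 0, 0, 0, 0, 0, 0, 0, 1, 0, 0, 1, 0, 0, 0, 0, 0, 0, 1, 0, 0, 3, 0, 0, 0, 1, 0, 0, 0, 0, 0, 0, 3, 0, 0]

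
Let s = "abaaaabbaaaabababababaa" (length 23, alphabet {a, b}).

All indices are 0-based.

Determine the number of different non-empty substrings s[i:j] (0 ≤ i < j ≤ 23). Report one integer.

195

rank | idx | suffix
   0 |  22 | a
   1 |  21 | aa
   2 |   8 | aaaabababababaa
   3 |   2 | aaaabbaaaabababababaa
   4 |   9 | aaabababababaa
   5 |   3 | aaabbaaaabababababaa
   6 |  10 | aabababababaa
   7 |   4 | aabbaaaabababababaa
   8 |  19 | abaa
   9 |   0 | abaaaabbaaaabababababaa
  10 |  17 | ababaa
  11 |  15 | abababaa
  12 |  13 | ababababaa
  13 |  11 | abababababaa
  14 |   5 | abbaaaabababababaa
  15 |  20 | baa
  16 |   7 | baaaabababababaa
  17 |   1 | baaaabbaaaabababababaa
  18 |  18 | babaa
  19 |  16 | bababaa
  20 |  14 | babababaa
  21 |  12 | bababababaa
  22 |   6 | bbaaaabababababaa

SA = [22, 21, 8, 2, 9, 3, 10, 4, 19, 0, 17, 15, 13, 11, 5, 20, 7, 1, 18, 16, 14, 12, 6]
i: (SA[i-1],SA[i]) lcp shared
  1: (22,21) 1 'a'
  2: (21,8) 2 'aa'
  3: (8,2) 5 'aaaab'
  4: (2,9) 3 'aaa'
  5: (9,3) 4 'aaab'
  6: (3,10) 2 'aa'
  7: (10,4) 3 'aab'
  8: (4,19) 1 'a'
  9: (19,0) 4 'abaa'
  10: (0,17) 3 'aba'
  11: (17,15) 5 'ababa'
  12: (15,13) 7 'abababa'
  13: (13,11) 9 'ababababa'
  14: (11,5) 2 'ab'
  15: (5,20) 0 ''
  16: (20,7) 3 'baa'
  17: (7,1) 6 'baaaab'
  18: (1,18) 2 'ba'
  19: (18,16) 4 'baba'
  20: (16,14) 6 'bababa'
  21: (14,12) 8 'babababa'
  22: (12,6) 1 'b'

n(n+1)/2 = 23·24/2 = 276
Σ LCP = 0 + 1 + 2 + 5 + 3 + 4 + 2 + 3 + 1 + 4 + 3 + 5 + 7 + 9 + 2 + 0 + 3 + 6 + 2 + 4 + 6 + 8 + 1 = 81
distinct = 276 − 81 = 195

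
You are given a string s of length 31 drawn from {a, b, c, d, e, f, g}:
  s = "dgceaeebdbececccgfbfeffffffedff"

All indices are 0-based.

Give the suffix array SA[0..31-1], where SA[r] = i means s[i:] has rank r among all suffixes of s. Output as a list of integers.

rank | idx | suffix
   0 |   4 | aeebdbececccgfbfeffffffedff
   1 |   7 | bdbececccgfbfeffffffedff
   2 |   9 | bececccgfbfeffffffedff
   3 |  18 | bfeffffffedff
   4 |  13 | cccgfbfeffffffedff
   5 |  14 | ccgfbfeffffffedff
   6 |   2 | ceaeebdbececccgfbfeffffffedff
   7 |  11 | cecccgfbfeffffffedff
   8 |  15 | cgfbfeffffffedff
   9 |   8 | dbececccgfbfeffffffedff
  10 |  28 | dff
  11 |   0 | dgceaeebdbececccgfbfeffffffedff
  12 |   3 | eaeebdbececccgfbfeffffffedff
  13 |   6 | ebdbececccgfbfeffffffedff
  14 |  12 | ecccgfbfeffffffedff
  15 |  10 | ececccgfbfeffffffedff
  16 |  27 | edff
  17 |   5 | eebdbececccgfbfeffffffedff
  18 |  20 | effffffedff
  19 |  30 | f
  20 |  17 | fbfeffffffedff
  21 |  26 | fedff
  22 |  19 | feffffffedff
  23 |  29 | ff
  24 |  25 | ffedff
  25 |  24 | fffedff
  26 |  23 | ffffedff
  27 |  22 | fffffedff
  28 |  21 | ffffffedff
  29 |   1 | gceaeebdbececccgfbfeffffffedff
  30 |  16 | gfbfeffffffedff

[4, 7, 9, 18, 13, 14, 2, 11, 15, 8, 28, 0, 3, 6, 12, 10, 27, 5, 20, 30, 17, 26, 19, 29, 25, 24, 23, 22, 21, 1, 16]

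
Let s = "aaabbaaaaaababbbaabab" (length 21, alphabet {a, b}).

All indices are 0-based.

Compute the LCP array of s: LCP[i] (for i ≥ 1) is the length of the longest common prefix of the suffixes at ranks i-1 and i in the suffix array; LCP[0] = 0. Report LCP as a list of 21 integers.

sorted suffixes:
  #0 SA[0]=5  'aaaaaababbbaabab'
  #1 SA[1]=6  'aaaaababbbaabab'
  #2 SA[2]=7  'aaaababbbaabab'
  #3 SA[3]=8  'aaababbbaabab'
  #4 SA[4]=0  'aaabbaaaaaababbbaabab'
  #5 SA[5]=16  'aabab'
  #6 SA[6]=9  'aababbbaabab'
  #7 SA[7]=1  'aabbaaaaaababbbaabab'
  #8 SA[8]=19  'ab'
  #9 SA[9]=17  'abab'
  #10 SA[10]=10  'ababbbaabab'
  #11 SA[11]=2  'abbaaaaaababbbaabab'
  #12 SA[12]=12  'abbbaabab'
  #13 SA[13]=20  'b'
  #14 SA[14]=4  'baaaaaababbbaabab'
  #15 SA[15]=15  'baabab'
  #16 SA[16]=18  'bab'
  #17 SA[17]=11  'babbbaabab'
  #18 SA[18]=3  'bbaaaaaababbbaabab'
  #19 SA[19]=14  'bbaabab'
  #20 SA[20]=13  'bbbaabab'

SA = [5, 6, 7, 8, 0, 16, 9, 1, 19, 17, 10, 2, 12, 20, 4, 15, 18, 11, 3, 14, 13]
[i] adj suffixes → lcp
  [1] 5/6 → 5 ('aaaaa')
  [2] 6/7 → 4 ('aaaa')
  [3] 7/8 → 3 ('aaa')
  [4] 8/0 → 4 ('aaab')
  [5] 0/16 → 2 ('aa')
  [6] 16/9 → 5 ('aabab')
  [7] 9/1 → 3 ('aab')
  [8] 1/19 → 1 ('a')
  [9] 19/17 → 2 ('ab')
  [10] 17/10 → 4 ('abab')
  [11] 10/2 → 2 ('ab')
  [12] 2/12 → 3 ('abb')
  [13] 12/20 → 0 ('')
  [14] 20/4 → 1 ('b')
  [15] 4/15 → 3 ('baa')
  [16] 15/18 → 2 ('ba')
  [17] 18/11 → 3 ('bab')
  [18] 11/3 → 1 ('b')
  [19] 3/14 → 4 ('bbaa')
  [20] 14/13 → 2 ('bb')

[0, 5, 4, 3, 4, 2, 5, 3, 1, 2, 4, 2, 3, 0, 1, 3, 2, 3, 1, 4, 2]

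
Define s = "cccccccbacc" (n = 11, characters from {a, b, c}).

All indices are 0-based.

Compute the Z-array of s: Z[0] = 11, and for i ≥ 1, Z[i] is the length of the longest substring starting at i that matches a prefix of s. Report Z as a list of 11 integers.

Z[0]=11
i=1: i≥r, start 0; Z[1]=6 grow→box=[1,7)
i=2: min(r-i=5, Z[1]=6)=5; Z[2]=5
i=3: min(r-i=4, Z[2]=5)=4; Z[3]=4
i=4: min(r-i=3, Z[3]=4)=3; Z[4]=3
i=5: min(r-i=2, Z[4]=3)=2; Z[5]=2
i=6: min(r-i=1, Z[5]=2)=1; Z[6]=1
i=7: i≥r, start 0; Z[7]=0
i=8: i≥r, start 0; Z[8]=0
i=9: i≥r, start 0; Z[9]=2 grow→box=[9,11)
i=10: min(r-i=1, Z[1]=6)=1; Z[10]=1

[11, 6, 5, 4, 3, 2, 1, 0, 0, 2, 1]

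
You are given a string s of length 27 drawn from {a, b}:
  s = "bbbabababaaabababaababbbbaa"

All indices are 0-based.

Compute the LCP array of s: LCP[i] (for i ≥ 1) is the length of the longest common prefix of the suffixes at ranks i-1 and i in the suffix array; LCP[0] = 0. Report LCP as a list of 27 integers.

[0, 1, 2, 2, 5, 1, 4, 3, 6, 5, 8, 4, 2, 0, 3, 3, 2, 5, 4, 7, 6, 3, 1, 3, 2, 4, 3]

sorted suffixes:
  #0 SA[0]=26  'a'
  #1 SA[1]=25  'aa'
  #2 SA[2]=9  'aaabababaababbbbaa'
  #3 SA[3]=10  'aabababaababbbbaa'
  #4 SA[4]=17  'aababbbbaa'
  #5 SA[5]=7  'abaaabababaababbbbaa'
  #6 SA[6]=15  'abaababbbbaa'
  #7 SA[7]=5  'ababaaabababaababbbbaa'
  #8 SA[8]=13  'ababaababbbbaa'
  #9 SA[9]=3  'abababaaabababaababbbbaa'
  #10 SA[10]=11  'abababaababbbbaa'
  #11 SA[11]=18  'ababbbbaa'
  #12 SA[12]=20  'abbbbaa'
  #13 SA[13]=24  'baa'
  #14 SA[14]=8  'baaabababaababbbbaa'
  #15 SA[15]=16  'baababbbbaa'
  #16 SA[16]=6  'babaaabababaababbbbaa'
  #17 SA[17]=14  'babaababbbbaa'
  #18 SA[18]=4  'bababaaabababaababbbbaa'
  #19 SA[19]=12  'bababaababbbbaa'
  #20 SA[20]=2  'babababaaabababaababbbbaa'
  #21 SA[21]=19  'babbbbaa'
  #22 SA[22]=23  'bbaa'
  #23 SA[23]=1  'bbabababaaabababaababbbbaa'
  #24 SA[24]=22  'bbbaa'
  #25 SA[25]=0  'bbbabababaaabababaababbbbaa'
  #26 SA[26]=21  'bbbbaa'

SA = [26, 25, 9, 10, 17, 7, 15, 5, 13, 3, 11, 18, 20, 24, 8, 16, 6, 14, 4, 12, 2, 19, 23, 1, 22, 0, 21]
rank  pair      lcp
   1  s[26:],s[25:]  1  'a'
   2  s[25:],s[9:]  2  'aa'
   3  s[9:],s[10:]  2  'aa'
   4  s[10:],s[17:]  5  'aabab'
   5  s[17:],s[7:]  1  'a'
   6  s[7:],s[15:]  4  'abaa'
   7  s[15:],s[5:]  3  'aba'
   8  s[5:],s[13:]  6  'ababaa'
   9  s[13:],s[3:]  5  'ababa'
  10  s[3:],s[11:]  8  'abababaa'
  11  s[11:],s[18:]  4  'abab'
  12  s[18:],s[20:]  2  'ab'
  13  s[20:],s[24:]  0  ''
  14  s[24:],s[8:]  3  'baa'
  15  s[8:],s[16:]  3  'baa'
  16  s[16:],s[6:]  2  'ba'
  17  s[6:],s[14:]  5  'babaa'
  18  s[14:],s[4:]  4  'baba'
  19  s[4:],s[12:]  7  'bababaa'
  20  s[12:],s[2:]  6  'bababa'
  21  s[2:],s[19:]  3  'bab'
  22  s[19:],s[23:]  1  'b'
  23  s[23:],s[1:]  3  'bba'
  24  s[1:],s[22:]  2  'bb'
  25  s[22:],s[0:]  4  'bbba'
  26  s[0:],s[21:]  3  'bbb'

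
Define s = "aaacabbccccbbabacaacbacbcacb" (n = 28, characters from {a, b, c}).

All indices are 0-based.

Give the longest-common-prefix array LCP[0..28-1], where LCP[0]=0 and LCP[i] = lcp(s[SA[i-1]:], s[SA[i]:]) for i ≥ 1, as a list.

[0, 2, 3, 1, 2, 1, 3, 2, 3, 3, 0, 1, 2, 3, 1, 2, 1, 2, 0, 2, 2, 1, 2, 2, 2, 1, 2, 3]

sorted suffixes:
  #0 SA[0]=0  'aaacabbccccbbabacaacbacbcacb'
  #1 SA[1]=1  'aacabbccccbbabacaacbacbcacb'
  #2 SA[2]=17  'aacbacbcacb'
  #3 SA[3]=13  'abacaacbacbcacb'
  #4 SA[4]=4  'abbccccbbabacaacbacbcacb'
  #5 SA[5]=15  'acaacbacbcacb'
  #6 SA[6]=2  'acabbccccbbabacaacbacbcacb'
  #7 SA[7]=25  'acb'
  #8 SA[8]=18  'acbacbcacb'
  #9 SA[9]=21  'acbcacb'
  #10 SA[10]=27  'b'
  #11 SA[11]=12  'babacaacbacbcacb'
  #12 SA[12]=14  'bacaacbacbcacb'
  #13 SA[13]=20  'bacbcacb'
  #14 SA[14]=11  'bbabacaacbacbcacb'
  #15 SA[15]=5  'bbccccbbabacaacbacbcacb'
  #16 SA[16]=23  'bcacb'
  #17 SA[17]=6  'bccccbbabacaacbacbcacb'
  #18 SA[18]=16  'caacbacbcacb'
  #19 SA[19]=3  'cabbccccbbabacaacbacbcacb'
  #20 SA[20]=24  'cacb'
  #21 SA[21]=26  'cb'
  #22 SA[22]=19  'cbacbcacb'
  #23 SA[23]=10  'cbbabacaacbacbcacb'
  #24 SA[24]=22  'cbcacb'
  #25 SA[25]=9  'ccbbabacaacbacbcacb'
  #26 SA[26]=8  'cccbbabacaacbacbcacb'
  #27 SA[27]=7  'ccccbbabacaacbacbcacb'

SA = [0, 1, 17, 13, 4, 15, 2, 25, 18, 21, 27, 12, 14, 20, 11, 5, 23, 6, 16, 3, 24, 26, 19, 10, 22, 9, 8, 7]
rank  pair      lcp
   1  s[0:],s[1:]  2  'aa'
   2  s[1:],s[17:]  3  'aac'
   3  s[17:],s[13:]  1  'a'
   4  s[13:],s[4:]  2  'ab'
   5  s[4:],s[15:]  1  'a'
   6  s[15:],s[2:]  3  'aca'
   7  s[2:],s[25:]  2  'ac'
   8  s[25:],s[18:]  3  'acb'
   9  s[18:],s[21:]  3  'acb'
  10  s[21:],s[27:]  0  ''
  11  s[27:],s[12:]  1  'b'
  12  s[12:],s[14:]  2  'ba'
  13  s[14:],s[20:]  3  'bac'
  14  s[20:],s[11:]  1  'b'
  15  s[11:],s[5:]  2  'bb'
  16  s[5:],s[23:]  1  'b'
  17  s[23:],s[6:]  2  'bc'
  18  s[6:],s[16:]  0  ''
  19  s[16:],s[3:]  2  'ca'
  20  s[3:],s[24:]  2  'ca'
  21  s[24:],s[26:]  1  'c'
  22  s[26:],s[19:]  2  'cb'
  23  s[19:],s[10:]  2  'cb'
  24  s[10:],s[22:]  2  'cb'
  25  s[22:],s[9:]  1  'c'
  26  s[9:],s[8:]  2  'cc'
  27  s[8:],s[7:]  3  'ccc'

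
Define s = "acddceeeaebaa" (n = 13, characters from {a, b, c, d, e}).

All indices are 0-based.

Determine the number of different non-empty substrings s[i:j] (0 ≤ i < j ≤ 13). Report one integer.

82

rank→(start, suffix):
  0 → (12, 'a')
  1 → (11, 'aa')
  2 → (0, 'acddceeeaebaa')
  3 → (8, 'aebaa')
  4 → (10, 'baa')
  5 → (1, 'cddceeeaebaa')
  6 → (4, 'ceeeaebaa')
  7 → (3, 'dceeeaebaa')
  8 → (2, 'ddceeeaebaa')
  9 → (7, 'eaebaa')
  10 → (9, 'ebaa')
  11 → (6, 'eeaebaa')
  12 → (5, 'eeeaebaa')

SA = [12, 11, 0, 8, 10, 1, 4, 3, 2, 7, 9, 6, 5]
[i] adj suffixes → lcp
  [1] 12/11 → 1 ('a')
  [2] 11/0 → 1 ('a')
  [3] 0/8 → 1 ('a')
  [4] 8/10 → 0 ('')
  [5] 10/1 → 0 ('')
  [6] 1/4 → 1 ('c')
  [7] 4/3 → 0 ('')
  [8] 3/2 → 1 ('d')
  [9] 2/7 → 0 ('')
  [10] 7/9 → 1 ('e')
  [11] 9/6 → 1 ('e')
  [12] 6/5 → 2 ('ee')

n(n+1)/2 = 13·14/2 = 91
Σ LCP = 0 + 1 + 1 + 1 + 0 + 0 + 1 + 0 + 1 + 0 + 1 + 1 + 2 = 9
distinct = 91 − 9 = 82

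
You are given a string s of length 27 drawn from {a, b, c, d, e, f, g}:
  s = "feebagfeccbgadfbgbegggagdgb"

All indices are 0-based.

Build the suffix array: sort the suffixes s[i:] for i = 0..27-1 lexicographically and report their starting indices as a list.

[12, 22, 4, 26, 3, 17, 10, 15, 9, 8, 13, 24, 2, 7, 1, 18, 14, 6, 0, 11, 21, 25, 16, 23, 5, 20, 19]

sorted suffixes:
  #0 SA[0]=12  'adfbgbegggagdgb'
  #1 SA[1]=22  'agdgb'
  #2 SA[2]=4  'agfeccbgadfbgbegggagdgb'
  #3 SA[3]=26  'b'
  #4 SA[4]=3  'bagfeccbgadfbgbegggagdgb'
  #5 SA[5]=17  'begggagdgb'
  #6 SA[6]=10  'bgadfbgbegggagdgb'
  #7 SA[7]=15  'bgbegggagdgb'
  #8 SA[8]=9  'cbgadfbgbegggagdgb'
  #9 SA[9]=8  'ccbgadfbgbegggagdgb'
  #10 SA[10]=13  'dfbgbegggagdgb'
  #11 SA[11]=24  'dgb'
  #12 SA[12]=2  'ebagfeccbgadfbgbegggagdgb'
  #13 SA[13]=7  'eccbgadfbgbegggagdgb'
  #14 SA[14]=1  'eebagfeccbgadfbgbegggagdgb'
  #15 SA[15]=18  'egggagdgb'
  #16 SA[16]=14  'fbgbegggagdgb'
  #17 SA[17]=6  'feccbgadfbgbegggagdgb'
  #18 SA[18]=0  'feebagfeccbgadfbgbegggagdgb'
  #19 SA[19]=11  'gadfbgbegggagdgb'
  #20 SA[20]=21  'gagdgb'
  #21 SA[21]=25  'gb'
  #22 SA[22]=16  'gbegggagdgb'
  #23 SA[23]=23  'gdgb'
  #24 SA[24]=5  'gfeccbgadfbgbegggagdgb'
  #25 SA[25]=20  'ggagdgb'
  #26 SA[26]=19  'gggagdgb'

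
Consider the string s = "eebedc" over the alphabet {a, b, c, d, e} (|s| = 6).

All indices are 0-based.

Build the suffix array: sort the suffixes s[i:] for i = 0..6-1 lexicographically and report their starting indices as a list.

rank | idx | suffix
   0 |   2 | bedc
   1 |   5 | c
   2 |   4 | dc
   3 |   1 | ebedc
   4 |   3 | edc
   5 |   0 | eebedc

[2, 5, 4, 1, 3, 0]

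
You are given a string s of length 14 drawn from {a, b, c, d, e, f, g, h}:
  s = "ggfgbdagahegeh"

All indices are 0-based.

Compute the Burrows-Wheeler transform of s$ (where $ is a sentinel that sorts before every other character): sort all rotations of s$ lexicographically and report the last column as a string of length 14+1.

rank  rotation         last
    0  $ggfgbdagahegeh  h
    1  agahegeh$ggfgbd  d
    2  ahegeh$ggfgbdag  g
    3  bdagahegeh$ggfg  g
    4  dagahegeh$ggfgb  b
    5  egeh$ggfgbdagah  h
    6  eh$ggfgbdagaheg  g
    7  fgbdagahegeh$gg  g
    8  gahegeh$ggfgbda  a
    9  gbdagahegeh$ggf  f
   10  geh$ggfgbdagahe  e
   11  gfgbdagahegeh$g  g
   12  ggfgbdagahegeh$  $
   13  h$ggfgbdagahege  e
   14  hegeh$ggfgbdaga  a

hdggbhggafeg$ea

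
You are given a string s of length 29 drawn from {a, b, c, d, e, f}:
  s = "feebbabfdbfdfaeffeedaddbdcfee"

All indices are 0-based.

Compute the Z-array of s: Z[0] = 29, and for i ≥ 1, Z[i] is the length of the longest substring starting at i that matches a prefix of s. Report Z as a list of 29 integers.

Z[0]=29
i=1: fresh scan; Z[1]=0
i=2: fresh scan; Z[2]=0
i=3: fresh scan; Z[3]=0
i=4: fresh scan; Z[4]=0
i=5: fresh scan; Z[5]=0
i=6: fresh scan; Z[6]=0
i=7: fresh scan; Z[7]=1 grow→box=[7,8)
i=8: fresh scan; Z[8]=0
i=9: fresh scan; Z[9]=0
i=10: fresh scan; Z[10]=1 grow→box=[10,11)
i=11: fresh scan; Z[11]=0
i=12: fresh scan; Z[12]=1 grow→box=[12,13)
i=13: fresh scan; Z[13]=0
i=14: fresh scan; Z[14]=0
i=15: fresh scan; Z[15]=1 grow→box=[15,16)
i=16: fresh scan; Z[16]=3 grow→box=[16,19)
i=17: min(r-i=2, Z[1]=0)=0; Z[17]=0
i=18: min(r-i=1, Z[2]=0)=0; Z[18]=0
i=19: fresh scan; Z[19]=0
i=20: fresh scan; Z[20]=0
i=21: fresh scan; Z[21]=0
i=22: fresh scan; Z[22]=0
i=23: fresh scan; Z[23]=0
i=24: fresh scan; Z[24]=0
i=25: fresh scan; Z[25]=0
i=26: fresh scan; Z[26]=3 grow→box=[26,29)
i=27: min(r-i=2, Z[1]=0)=0; Z[27]=0
i=28: min(r-i=1, Z[2]=0)=0; Z[28]=0

[29, 0, 0, 0, 0, 0, 0, 1, 0, 0, 1, 0, 1, 0, 0, 1, 3, 0, 0, 0, 0, 0, 0, 0, 0, 0, 3, 0, 0]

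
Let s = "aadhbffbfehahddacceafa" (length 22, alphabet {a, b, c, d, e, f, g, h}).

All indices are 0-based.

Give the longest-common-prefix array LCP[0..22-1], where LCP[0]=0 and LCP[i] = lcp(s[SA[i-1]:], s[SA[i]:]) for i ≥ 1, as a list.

[0, 1, 1, 1, 1, 1, 0, 2, 0, 1, 0, 1, 1, 0, 1, 0, 1, 1, 1, 0, 1, 1]

sorted suffixes:
  #0 SA[0]=21  'a'
  #1 SA[1]=0  'aadhbffbfehahddacceafa'
  #2 SA[2]=15  'acceafa'
  #3 SA[3]=1  'adhbffbfehahddacceafa'
  #4 SA[4]=19  'afa'
  #5 SA[5]=11  'ahddacceafa'
  #6 SA[6]=7  'bfehahddacceafa'
  #7 SA[7]=4  'bffbfehahddacceafa'
  #8 SA[8]=16  'cceafa'
  #9 SA[9]=17  'ceafa'
  #10 SA[10]=14  'dacceafa'
  #11 SA[11]=13  'ddacceafa'
  #12 SA[12]=2  'dhbffbfehahddacceafa'
  #13 SA[13]=18  'eafa'
  #14 SA[14]=9  'ehahddacceafa'
  #15 SA[15]=20  'fa'
  #16 SA[16]=6  'fbfehahddacceafa'
  #17 SA[17]=8  'fehahddacceafa'
  #18 SA[18]=5  'ffbfehahddacceafa'
  #19 SA[19]=10  'hahddacceafa'
  #20 SA[20]=3  'hbffbfehahddacceafa'
  #21 SA[21]=12  'hddacceafa'

SA = [21, 0, 15, 1, 19, 11, 7, 4, 16, 17, 14, 13, 2, 18, 9, 20, 6, 8, 5, 10, 3, 12]
i: (SA[i-1],SA[i]) lcp shared
  1: (21,0) 1 'a'
  2: (0,15) 1 'a'
  3: (15,1) 1 'a'
  4: (1,19) 1 'a'
  5: (19,11) 1 'a'
  6: (11,7) 0 ''
  7: (7,4) 2 'bf'
  8: (4,16) 0 ''
  9: (16,17) 1 'c'
  10: (17,14) 0 ''
  11: (14,13) 1 'd'
  12: (13,2) 1 'd'
  13: (2,18) 0 ''
  14: (18,9) 1 'e'
  15: (9,20) 0 ''
  16: (20,6) 1 'f'
  17: (6,8) 1 'f'
  18: (8,5) 1 'f'
  19: (5,10) 0 ''
  20: (10,3) 1 'h'
  21: (3,12) 1 'h'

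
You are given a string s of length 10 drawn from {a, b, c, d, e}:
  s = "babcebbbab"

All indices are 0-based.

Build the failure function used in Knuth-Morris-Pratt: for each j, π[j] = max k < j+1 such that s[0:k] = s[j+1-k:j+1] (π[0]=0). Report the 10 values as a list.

π[0] = 0
j=1 s[j]='a': π[1]=0 (border '')
j=2 s[j]='b': π[2]=1 (border 'b')
j=3 s[j]='c': k: 1→0; π[3]=0 (border '')
j=4 s[j]='e': π[4]=0 (border '')
j=5 s[j]='b': π[5]=1 (border 'b')
j=6 s[j]='b': k: 1→0; π[6]=1 (border 'b')
j=7 s[j]='b': k: 1→0; π[7]=1 (border 'b')
j=8 s[j]='a': π[8]=2 (border 'ba')
j=9 s[j]='b': π[9]=3 (border 'bab')

[0, 0, 1, 0, 0, 1, 1, 1, 2, 3]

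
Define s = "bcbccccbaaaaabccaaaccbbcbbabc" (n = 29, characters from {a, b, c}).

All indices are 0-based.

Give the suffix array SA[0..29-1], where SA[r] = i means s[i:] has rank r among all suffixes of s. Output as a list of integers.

sorted suffixes:
  #0 SA[0]=8  'aaaaabccaaaccbbcbbabc'
  #1 SA[1]=9  'aaaabccaaaccbbcbbabc'
  #2 SA[2]=10  'aaabccaaaccbbcbbabc'
  #3 SA[3]=16  'aaaccbbcbbabc'
  #4 SA[4]=11  'aabccaaaccbbcbbabc'
  #5 SA[5]=17  'aaccbbcbbabc'
  #6 SA[6]=26  'abc'
  #7 SA[7]=12  'abccaaaccbbcbbabc'
  #8 SA[8]=18  'accbbcbbabc'
  #9 SA[9]=7  'baaaaabccaaaccbbcbbabc'
  #10 SA[10]=25  'babc'
  #11 SA[11]=24  'bbabc'
  #12 SA[12]=21  'bbcbbabc'
  #13 SA[13]=27  'bc'
  #14 SA[14]=22  'bcbbabc'
  #15 SA[15]=0  'bcbccccbaaaaabccaaaccbbcbbabc'
  #16 SA[16]=13  'bccaaaccbbcbbabc'
  #17 SA[17]=2  'bccccbaaaaabccaaaccbbcbbabc'
  #18 SA[18]=28  'c'
  #19 SA[19]=15  'caaaccbbcbbabc'
  #20 SA[20]=6  'cbaaaaabccaaaccbbcbbabc'
  #21 SA[21]=23  'cbbabc'
  #22 SA[22]=20  'cbbcbbabc'
  #23 SA[23]=1  'cbccccbaaaaabccaaaccbbcbbabc'
  #24 SA[24]=14  'ccaaaccbbcbbabc'
  #25 SA[25]=5  'ccbaaaaabccaaaccbbcbbabc'
  #26 SA[26]=19  'ccbbcbbabc'
  #27 SA[27]=4  'cccbaaaaabccaaaccbbcbbabc'
  #28 SA[28]=3  'ccccbaaaaabccaaaccbbcbbabc'

[8, 9, 10, 16, 11, 17, 26, 12, 18, 7, 25, 24, 21, 27, 22, 0, 13, 2, 28, 15, 6, 23, 20, 1, 14, 5, 19, 4, 3]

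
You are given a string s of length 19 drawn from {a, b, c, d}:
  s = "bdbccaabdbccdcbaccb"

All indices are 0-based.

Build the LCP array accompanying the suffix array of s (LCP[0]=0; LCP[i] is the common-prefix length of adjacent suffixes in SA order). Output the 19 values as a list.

[0, 1, 1, 0, 1, 1, 3, 1, 5, 0, 1, 2, 1, 2, 2, 1, 0, 4, 1]

sorted suffixes:
  #0 SA[0]=5  'aabdbccdcbaccb'
  #1 SA[1]=6  'abdbccdcbaccb'
  #2 SA[2]=15  'accb'
  #3 SA[3]=18  'b'
  #4 SA[4]=14  'baccb'
  #5 SA[5]=2  'bccaabdbccdcbaccb'
  #6 SA[6]=9  'bccdcbaccb'
  #7 SA[7]=0  'bdbccaabdbccdcbaccb'
  #8 SA[8]=7  'bdbccdcbaccb'
  #9 SA[9]=4  'caabdbccdcbaccb'
  #10 SA[10]=17  'cb'
  #11 SA[11]=13  'cbaccb'
  #12 SA[12]=3  'ccaabdbccdcbaccb'
  #13 SA[13]=16  'ccb'
  #14 SA[14]=10  'ccdcbaccb'
  #15 SA[15]=11  'cdcbaccb'
  #16 SA[16]=1  'dbccaabdbccdcbaccb'
  #17 SA[17]=8  'dbccdcbaccb'
  #18 SA[18]=12  'dcbaccb'

SA = [5, 6, 15, 18, 14, 2, 9, 0, 7, 4, 17, 13, 3, 16, 10, 11, 1, 8, 12]
rank  pair      lcp
   1  s[5:],s[6:]  1  'a'
   2  s[6:],s[15:]  1  'a'
   3  s[15:],s[18:]  0  ''
   4  s[18:],s[14:]  1  'b'
   5  s[14:],s[2:]  1  'b'
   6  s[2:],s[9:]  3  'bcc'
   7  s[9:],s[0:]  1  'b'
   8  s[0:],s[7:]  5  'bdbcc'
   9  s[7:],s[4:]  0  ''
  10  s[4:],s[17:]  1  'c'
  11  s[17:],s[13:]  2  'cb'
  12  s[13:],s[3:]  1  'c'
  13  s[3:],s[16:]  2  'cc'
  14  s[16:],s[10:]  2  'cc'
  15  s[10:],s[11:]  1  'c'
  16  s[11:],s[1:]  0  ''
  17  s[1:],s[8:]  4  'dbcc'
  18  s[8:],s[12:]  1  'd'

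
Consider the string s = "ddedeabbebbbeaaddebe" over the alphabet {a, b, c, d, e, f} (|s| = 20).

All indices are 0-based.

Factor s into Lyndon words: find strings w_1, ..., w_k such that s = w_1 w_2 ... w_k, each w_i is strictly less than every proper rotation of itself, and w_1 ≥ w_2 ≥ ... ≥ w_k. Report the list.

emit factor 1: 'ddede' (i=0, period=5)
emit factor 2: 'abbebbbe' (i=5, period=8)
emit factor 3: 'aaddebe' (i=13, period=7)

["ddede", "abbebbbe", "aaddebe"]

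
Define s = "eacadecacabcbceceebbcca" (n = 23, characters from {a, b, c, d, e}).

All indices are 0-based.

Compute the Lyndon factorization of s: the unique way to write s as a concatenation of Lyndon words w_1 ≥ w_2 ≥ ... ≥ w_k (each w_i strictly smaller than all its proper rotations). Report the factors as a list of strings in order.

["e", "acadec", "ac", "abcbceceebbcc", "a"]

emit factor 1: 'e' (i=0, period=1)
emit factor 2: 'acadec' (i=1, period=6)
emit factor 3: 'ac' (i=7, period=2)
emit factor 4: 'abcbceceebbcc' (i=9, period=13)
emit factor 5: 'a' (i=22, period=1)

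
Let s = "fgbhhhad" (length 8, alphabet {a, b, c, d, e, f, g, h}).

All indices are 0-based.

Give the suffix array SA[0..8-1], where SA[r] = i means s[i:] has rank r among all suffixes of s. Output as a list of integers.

rank | idx | suffix
   0 |   6 | ad
   1 |   2 | bhhhad
   2 |   7 | d
   3 |   0 | fgbhhhad
   4 |   1 | gbhhhad
   5 |   5 | had
   6 |   4 | hhad
   7 |   3 | hhhad

[6, 2, 7, 0, 1, 5, 4, 3]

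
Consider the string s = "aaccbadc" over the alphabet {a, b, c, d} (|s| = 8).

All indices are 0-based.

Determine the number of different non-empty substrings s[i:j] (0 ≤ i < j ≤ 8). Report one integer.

32

rank | idx | suffix
   0 |   0 | aaccbadc
   1 |   1 | accbadc
   2 |   5 | adc
   3 |   4 | badc
   4 |   7 | c
   5 |   3 | cbadc
   6 |   2 | ccbadc
   7 |   6 | dc

SA = [0, 1, 5, 4, 7, 3, 2, 6]
i: (SA[i-1],SA[i]) lcp shared
  1: (0,1) 1 'a'
  2: (1,5) 1 'a'
  3: (5,4) 0 ''
  4: (4,7) 0 ''
  5: (7,3) 1 'c'
  6: (3,2) 1 'c'
  7: (2,6) 0 ''

n(n+1)/2 = 8·9/2 = 36
Σ LCP = 0 + 1 + 1 + 0 + 0 + 1 + 1 + 0 = 4
distinct = 36 − 4 = 32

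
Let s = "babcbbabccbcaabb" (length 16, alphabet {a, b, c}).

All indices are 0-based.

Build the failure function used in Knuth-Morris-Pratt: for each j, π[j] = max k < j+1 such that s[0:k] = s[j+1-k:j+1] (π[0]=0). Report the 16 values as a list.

π[0] = 0
j=1 s[j]='a': π[1]=0 (border '')
j=2 s[j]='b': π[2]=1 (border 'b')
j=3 s[j]='c': k: 1→0; π[3]=0 (border '')
j=4 s[j]='b': π[4]=1 (border 'b')
j=5 s[j]='b': k: 1→0; π[5]=1 (border 'b')
j=6 s[j]='a': π[6]=2 (border 'ba')
j=7 s[j]='b': π[7]=3 (border 'bab')
j=8 s[j]='c': π[8]=4 (border 'babc')
j=9 s[j]='c': k: 4→0; π[9]=0 (border '')
j=10 s[j]='b': π[10]=1 (border 'b')
j=11 s[j]='c': k: 1→0; π[11]=0 (border '')
j=12 s[j]='a': π[12]=0 (border '')
j=13 s[j]='a': π[13]=0 (border '')
j=14 s[j]='b': π[14]=1 (border 'b')
j=15 s[j]='b': k: 1→0; π[15]=1 (border 'b')

[0, 0, 1, 0, 1, 1, 2, 3, 4, 0, 1, 0, 0, 0, 1, 1]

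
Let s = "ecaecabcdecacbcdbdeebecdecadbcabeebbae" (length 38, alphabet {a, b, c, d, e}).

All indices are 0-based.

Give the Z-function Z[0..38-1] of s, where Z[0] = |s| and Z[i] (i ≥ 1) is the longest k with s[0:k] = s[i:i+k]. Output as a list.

Z[0]=38
i=1: fresh scan; Z[1]=0
i=2: fresh scan; Z[2]=0
i=3: fresh scan; Z[3]=3 grow→box=[3,6)
i=4: min(r-i=2, Z[1]=0)=0; Z[4]=0
i=5: min(r-i=1, Z[2]=0)=0; Z[5]=0
i=6: fresh scan; Z[6]=0
i=7: fresh scan; Z[7]=0
i=8: fresh scan; Z[8]=0
i=9: fresh scan; Z[9]=3 grow→box=[9,12)
i=10: min(r-i=2, Z[1]=0)=0; Z[10]=0
i=11: min(r-i=1, Z[2]=0)=0; Z[11]=0
i=12: fresh scan; Z[12]=0
i=13: fresh scan; Z[13]=0
i=14: fresh scan; Z[14]=0
i=15: fresh scan; Z[15]=0
i=16: fresh scan; Z[16]=0
i=17: fresh scan; Z[17]=0
i=18: fresh scan; Z[18]=1 grow→box=[18,19)
i=19: fresh scan; Z[19]=1 grow→box=[19,20)
i=20: fresh scan; Z[20]=0
i=21: fresh scan; Z[21]=2 grow→box=[21,23)
i=22: min(r-i=1, Z[1]=0)=0; Z[22]=0
i=23: fresh scan; Z[23]=0
i=24: fresh scan; Z[24]=3 grow→box=[24,27)
i=25: min(r-i=2, Z[1]=0)=0; Z[25]=0
i=26: min(r-i=1, Z[2]=0)=0; Z[26]=0
i=27: fresh scan; Z[27]=0
i=28: fresh scan; Z[28]=0
i=29: fresh scan; Z[29]=0
i=30: fresh scan; Z[30]=0
i=31: fresh scan; Z[31]=0
i=32: fresh scan; Z[32]=1 grow→box=[32,33)
i=33: fresh scan; Z[33]=1 grow→box=[33,34)
i=34: fresh scan; Z[34]=0
i=35: fresh scan; Z[35]=0
i=36: fresh scan; Z[36]=0
i=37: fresh scan; Z[37]=1 grow→box=[37,38)

[38, 0, 0, 3, 0, 0, 0, 0, 0, 3, 0, 0, 0, 0, 0, 0, 0, 0, 1, 1, 0, 2, 0, 0, 3, 0, 0, 0, 0, 0, 0, 0, 1, 1, 0, 0, 0, 1]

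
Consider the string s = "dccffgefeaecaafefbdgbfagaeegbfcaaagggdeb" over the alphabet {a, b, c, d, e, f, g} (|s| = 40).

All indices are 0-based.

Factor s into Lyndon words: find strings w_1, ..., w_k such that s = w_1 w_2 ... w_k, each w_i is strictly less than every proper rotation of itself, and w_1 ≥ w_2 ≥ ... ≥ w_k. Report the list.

["d", "ccffgefe", "aec", "aafefbdgbfagaeegbfc", "aaagggdeb"]

emit factor 1: 'd' (i=0, period=1)
emit factor 2: 'ccffgefe' (i=1, period=8)
emit factor 3: 'aec' (i=9, period=3)
emit factor 4: 'aafefbdgbfagaeegbfc' (i=12, period=19)
emit factor 5: 'aaagggdeb' (i=31, period=9)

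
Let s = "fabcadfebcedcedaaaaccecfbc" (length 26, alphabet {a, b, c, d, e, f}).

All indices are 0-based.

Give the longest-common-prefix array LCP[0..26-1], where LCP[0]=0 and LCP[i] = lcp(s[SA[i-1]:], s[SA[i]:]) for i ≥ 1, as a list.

[0, 3, 2, 1, 1, 1, 0, 2, 2, 0, 1, 1, 1, 2, 3, 1, 0, 1, 1, 0, 1, 1, 2, 0, 1, 1]

sorted suffixes:
  #0 SA[0]=15  'aaaaccecfbc'
  #1 SA[1]=16  'aaaccecfbc'
  #2 SA[2]=17  'aaccecfbc'
  #3 SA[3]=1  'abcadfebcedcedaaaaccecfbc'
  #4 SA[4]=18  'accecfbc'
  #5 SA[5]=4  'adfebcedcedaaaaccecfbc'
  #6 SA[6]=24  'bc'
  #7 SA[7]=2  'bcadfebcedcedaaaaccecfbc'
  #8 SA[8]=8  'bcedcedaaaaccecfbc'
  #9 SA[9]=25  'c'
  #10 SA[10]=3  'cadfebcedcedaaaaccecfbc'
  #11 SA[11]=19  'ccecfbc'
  #12 SA[12]=20  'cecfbc'
  #13 SA[13]=12  'cedaaaaccecfbc'
  #14 SA[14]=9  'cedcedaaaaccecfbc'
  #15 SA[15]=22  'cfbc'
  #16 SA[16]=14  'daaaaccecfbc'
  #17 SA[17]=11  'dcedaaaaccecfbc'
  #18 SA[18]=5  'dfebcedcedaaaaccecfbc'
  #19 SA[19]=7  'ebcedcedaaaaccecfbc'
  #20 SA[20]=21  'ecfbc'
  #21 SA[21]=13  'edaaaaccecfbc'
  #22 SA[22]=10  'edcedaaaaccecfbc'
  #23 SA[23]=0  'fabcadfebcedcedaaaaccecfbc'
  #24 SA[24]=23  'fbc'
  #25 SA[25]=6  'febcedcedaaaaccecfbc'

SA = [15, 16, 17, 1, 18, 4, 24, 2, 8, 25, 3, 19, 20, 12, 9, 22, 14, 11, 5, 7, 21, 13, 10, 0, 23, 6]
[i] adj suffixes → lcp
  [1] 15/16 → 3 ('aaa')
  [2] 16/17 → 2 ('aa')
  [3] 17/1 → 1 ('a')
  [4] 1/18 → 1 ('a')
  [5] 18/4 → 1 ('a')
  [6] 4/24 → 0 ('')
  [7] 24/2 → 2 ('bc')
  [8] 2/8 → 2 ('bc')
  [9] 8/25 → 0 ('')
  [10] 25/3 → 1 ('c')
  [11] 3/19 → 1 ('c')
  [12] 19/20 → 1 ('c')
  [13] 20/12 → 2 ('ce')
  [14] 12/9 → 3 ('ced')
  [15] 9/22 → 1 ('c')
  [16] 22/14 → 0 ('')
  [17] 14/11 → 1 ('d')
  [18] 11/5 → 1 ('d')
  [19] 5/7 → 0 ('')
  [20] 7/21 → 1 ('e')
  [21] 21/13 → 1 ('e')
  [22] 13/10 → 2 ('ed')
  [23] 10/0 → 0 ('')
  [24] 0/23 → 1 ('f')
  [25] 23/6 → 1 ('f')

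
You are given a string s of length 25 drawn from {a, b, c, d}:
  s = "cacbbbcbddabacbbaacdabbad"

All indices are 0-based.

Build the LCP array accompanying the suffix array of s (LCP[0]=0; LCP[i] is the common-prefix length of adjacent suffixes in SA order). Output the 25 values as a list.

sorted suffixes:
  #0 SA[0]=16  'aacdabbad'
  #1 SA[1]=10  'abacbbaacdabbad'
  #2 SA[2]=20  'abbad'
  #3 SA[3]=12  'acbbaacdabbad'
  #4 SA[4]=1  'acbbbcbddabacbbaacdabbad'
  #5 SA[5]=17  'acdabbad'
  #6 SA[6]=23  'ad'
  #7 SA[7]=15  'baacdabbad'
  #8 SA[8]=11  'bacbbaacdabbad'
  #9 SA[9]=22  'bad'
  #10 SA[10]=14  'bbaacdabbad'
  #11 SA[11]=21  'bbad'
  #12 SA[12]=3  'bbbcbddabacbbaacdabbad'
  #13 SA[13]=4  'bbcbddabacbbaacdabbad'
  #14 SA[14]=5  'bcbddabacbbaacdabbad'
  #15 SA[15]=7  'bddabacbbaacdabbad'
  #16 SA[16]=0  'cacbbbcbddabacbbaacdabbad'
  #17 SA[17]=13  'cbbaacdabbad'
  #18 SA[18]=2  'cbbbcbddabacbbaacdabbad'
  #19 SA[19]=6  'cbddabacbbaacdabbad'
  #20 SA[20]=18  'cdabbad'
  #21 SA[21]=24  'd'
  #22 SA[22]=9  'dabacbbaacdabbad'
  #23 SA[23]=19  'dabbad'
  #24 SA[24]=8  'ddabacbbaacdabbad'

SA = [16, 10, 20, 12, 1, 17, 23, 15, 11, 22, 14, 21, 3, 4, 5, 7, 0, 13, 2, 6, 18, 24, 9, 19, 8]
rank  pair      lcp
   1  s[16:],s[10:]  1  'a'
   2  s[10:],s[20:]  2  'ab'
   3  s[20:],s[12:]  1  'a'
   4  s[12:],s[1:]  4  'acbb'
   5  s[1:],s[17:]  2  'ac'
   6  s[17:],s[23:]  1  'a'
   7  s[23:],s[15:]  0  ''
   8  s[15:],s[11:]  2  'ba'
   9  s[11:],s[22:]  2  'ba'
  10  s[22:],s[14:]  1  'b'
  11  s[14:],s[21:]  3  'bba'
  12  s[21:],s[3:]  2  'bb'
  13  s[3:],s[4:]  2  'bb'
  14  s[4:],s[5:]  1  'b'
  15  s[5:],s[7:]  1  'b'
  16  s[7:],s[0:]  0  ''
  17  s[0:],s[13:]  1  'c'
  18  s[13:],s[2:]  3  'cbb'
  19  s[2:],s[6:]  2  'cb'
  20  s[6:],s[18:]  1  'c'
  21  s[18:],s[24:]  0  ''
  22  s[24:],s[9:]  1  'd'
  23  s[9:],s[19:]  3  'dab'
  24  s[19:],s[8:]  1  'd'

[0, 1, 2, 1, 4, 2, 1, 0, 2, 2, 1, 3, 2, 2, 1, 1, 0, 1, 3, 2, 1, 0, 1, 3, 1]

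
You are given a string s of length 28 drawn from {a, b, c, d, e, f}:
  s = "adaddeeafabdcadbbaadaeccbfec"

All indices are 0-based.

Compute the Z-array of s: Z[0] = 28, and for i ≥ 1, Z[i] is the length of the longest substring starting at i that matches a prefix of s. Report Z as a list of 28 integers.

[28, 0, 2, 0, 0, 0, 0, 1, 0, 1, 0, 0, 0, 2, 0, 0, 0, 1, 3, 0, 1, 0, 0, 0, 0, 0, 0, 0]

Z[0]=28
i=1: fresh scan; Z[1]=0
i=2: fresh scan; Z[2]=2 grow→box=[2,4)
i=3: min(r-i=1, Z[1]=0)=0; Z[3]=0
i=4: fresh scan; Z[4]=0
i=5: fresh scan; Z[5]=0
i=6: fresh scan; Z[6]=0
i=7: fresh scan; Z[7]=1 grow→box=[7,8)
i=8: fresh scan; Z[8]=0
i=9: fresh scan; Z[9]=1 grow→box=[9,10)
i=10: fresh scan; Z[10]=0
i=11: fresh scan; Z[11]=0
i=12: fresh scan; Z[12]=0
i=13: fresh scan; Z[13]=2 grow→box=[13,15)
i=14: min(r-i=1, Z[1]=0)=0; Z[14]=0
i=15: fresh scan; Z[15]=0
i=16: fresh scan; Z[16]=0
i=17: fresh scan; Z[17]=1 grow→box=[17,18)
i=18: fresh scan; Z[18]=3 grow→box=[18,21)
i=19: min(r-i=2, Z[1]=0)=0; Z[19]=0
i=20: min(r-i=1, Z[2]=2)=1; Z[20]=1
i=21: fresh scan; Z[21]=0
i=22: fresh scan; Z[22]=0
i=23: fresh scan; Z[23]=0
i=24: fresh scan; Z[24]=0
i=25: fresh scan; Z[25]=0
i=26: fresh scan; Z[26]=0
i=27: fresh scan; Z[27]=0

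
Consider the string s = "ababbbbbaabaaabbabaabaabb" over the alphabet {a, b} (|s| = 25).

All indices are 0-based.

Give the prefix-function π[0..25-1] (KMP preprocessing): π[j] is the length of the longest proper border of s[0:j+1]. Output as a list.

[0, 0, 1, 2, 0, 0, 0, 0, 1, 1, 2, 3, 1, 1, 2, 0, 1, 2, 3, 1, 2, 3, 1, 2, 0]

π[0] = 0
j=1 s[j]='b': π[1]=0 (border '')
j=2 s[j]='a': π[2]=1 (border 'a')
j=3 s[j]='b': π[3]=2 (border 'ab')
j=4 s[j]='b': k: 2→0; π[4]=0 (border '')
j=5 s[j]='b': π[5]=0 (border '')
j=6 s[j]='b': π[6]=0 (border '')
j=7 s[j]='b': π[7]=0 (border '')
j=8 s[j]='a': π[8]=1 (border 'a')
j=9 s[j]='a': k: 1→0; π[9]=1 (border 'a')
j=10 s[j]='b': π[10]=2 (border 'ab')
j=11 s[j]='a': π[11]=3 (border 'aba')
j=12 s[j]='a': k: 3→1→0; π[12]=1 (border 'a')
j=13 s[j]='a': k: 1→0; π[13]=1 (border 'a')
j=14 s[j]='b': π[14]=2 (border 'ab')
j=15 s[j]='b': k: 2→0; π[15]=0 (border '')
j=16 s[j]='a': π[16]=1 (border 'a')
j=17 s[j]='b': π[17]=2 (border 'ab')
j=18 s[j]='a': π[18]=3 (border 'aba')
j=19 s[j]='a': k: 3→1→0; π[19]=1 (border 'a')
j=20 s[j]='b': π[20]=2 (border 'ab')
j=21 s[j]='a': π[21]=3 (border 'aba')
j=22 s[j]='a': k: 3→1→0; π[22]=1 (border 'a')
j=23 s[j]='b': π[23]=2 (border 'ab')
j=24 s[j]='b': k: 2→0; π[24]=0 (border '')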